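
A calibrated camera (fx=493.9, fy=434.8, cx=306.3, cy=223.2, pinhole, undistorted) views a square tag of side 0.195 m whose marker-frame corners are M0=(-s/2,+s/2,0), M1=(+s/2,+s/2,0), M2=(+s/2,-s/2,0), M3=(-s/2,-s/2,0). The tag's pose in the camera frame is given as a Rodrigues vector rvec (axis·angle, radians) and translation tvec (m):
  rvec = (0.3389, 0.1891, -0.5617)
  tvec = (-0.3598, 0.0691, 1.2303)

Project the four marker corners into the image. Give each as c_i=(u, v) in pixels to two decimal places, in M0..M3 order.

Intrinsics K: fx=493.9, fy=434.8, cx=306.3, cy=223.2
Marker side s = 0.195 m; corners in marker frame (Z=0):
  M0 = (-0.0975, +0.0975, 0)
  M1 = (+0.0975, +0.0975, 0)
  M2 = (+0.0975, -0.0975, 0)
  M3 = (-0.0975, -0.0975, 0)
rvec = (0.3389, 0.1891, -0.5617), |rvec| = θ = 0.68273 rad = 39.117°
Rodrigues: sinθ=0.63091, 1−cosθ=0.22415; R = I + sinθ·[k]× + (1−cosθ)·[k]×²:
    [+0.83108 +0.54989 +0.08321]
    [-0.48825 +0.79305 -0.36426]
    [-0.26629 +0.26210 +0.92757]
t = (-0.3598, 0.0691, 1.2303) m
M0: Pc = R·M0+t = (-0.38722, +0.19403, +1.28182); u = 493.9·(-0.38722)/1.28182 + 306.3 = 157.1007, v = 434.8·(+0.19403)/1.28182 + 223.2 = 289.0150
M1: Pc = R·M1+t = (-0.22516, +0.09882, +1.22989); u = 493.9·(-0.22516)/1.22989 + 306.3 = 215.8821, v = 434.8·(+0.09882)/1.22989 + 223.2 = 258.1348
M2: Pc = R·M2+t = (-0.33238, -0.05583, +1.17878); u = 493.9·(-0.33238)/1.17878 + 306.3 = 167.0341, v = 434.8·(-0.05583)/1.17878 + 223.2 = 202.6080
M3: Pc = R·M3+t = (-0.49444, +0.03938, +1.23071); u = 493.9·(-0.49444)/1.23071 + 306.3 = 107.8726, v = 434.8·(+0.03938)/1.23071 + 223.2 = 237.1134

c0=(157.10, 289.02) c1=(215.88, 258.13) c2=(167.03, 202.61) c3=(107.87, 237.11)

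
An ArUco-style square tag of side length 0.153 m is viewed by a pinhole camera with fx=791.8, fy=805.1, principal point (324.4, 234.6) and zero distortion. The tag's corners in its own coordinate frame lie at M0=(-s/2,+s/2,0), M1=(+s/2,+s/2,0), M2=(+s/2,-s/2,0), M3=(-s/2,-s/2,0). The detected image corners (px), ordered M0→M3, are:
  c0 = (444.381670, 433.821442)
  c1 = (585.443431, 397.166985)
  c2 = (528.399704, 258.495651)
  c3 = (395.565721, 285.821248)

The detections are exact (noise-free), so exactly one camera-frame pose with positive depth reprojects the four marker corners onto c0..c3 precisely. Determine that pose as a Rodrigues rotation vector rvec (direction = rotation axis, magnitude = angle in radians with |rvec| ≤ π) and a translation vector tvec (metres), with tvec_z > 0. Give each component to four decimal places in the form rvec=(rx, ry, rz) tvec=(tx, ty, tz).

Intrinsics K: fx=791.8, fy=805.1, cx=324.4, cy=234.6
Marker side s = 0.153 m; corners in marker frame (Z=0):
  M0 = (-0.0765, +0.0765, 0)
  M1 = (+0.0765, +0.0765, 0)
  M2 = (+0.0765, -0.0765, 0)
  M3 = (-0.0765, -0.0765, 0)
Detected image corners:
  c0 = (444.381670, 433.821442) px
  c1 = (585.443431, 397.166985) px
  c2 = (528.399704, 258.495651) px
  c3 = (395.565721, 285.821248) px
Planar DLT: solve 8×8 A·h = b for H (H[2,2]=1):
  H  [+1045.90051 +96.08621 +489.03805]
  H  [-100.98437 +759.77884 +340.63413]
  H  [+0.31093 -0.51285 +1.00000]
B = K⁻¹H; ‖b₁‖=1.252141, ‖b₂‖=1.252141; λ = 2/(‖b₁‖+‖b₂‖) = 0.798632, sign → tz>0 ⇒ λ=+0.798632
r₁ = λ·B[:,0] = (+0.95319,-0.17253,+0.24832); r₂ = λ·B[:,1] = (+0.26472,+0.87302,-0.40958)
r₃ = r₁×r₂ = (-0.14612,+0.45614,+0.87783); SVD([r₁ r₂ r₃]) → R = UVᵀ:
  R  [+0.95319 +0.26472 -0.14612]
  R  [-0.17253 +0.87302 +0.45614]
  R  [+0.24832 -0.40958 +0.87783]
t = (+0.16606, +0.10518, +0.79863) m
tr R = 2.704044; θ = arccos((tr R − 1)/2) = 0.550961 rad = 31.568°
axis k = ((R−Rᵀ)₃₂, (R−Rᵀ)₁₃, (R−Rᵀ)₂₁) / (2 sinθ) = (-0.826846, -0.376726, -0.417616)
rvec = θ·k = (-0.455560, -0.207561, -0.230090)

rvec=(-0.4556, -0.2076, -0.2301) tvec=(0.1661, 0.1052, 0.7986)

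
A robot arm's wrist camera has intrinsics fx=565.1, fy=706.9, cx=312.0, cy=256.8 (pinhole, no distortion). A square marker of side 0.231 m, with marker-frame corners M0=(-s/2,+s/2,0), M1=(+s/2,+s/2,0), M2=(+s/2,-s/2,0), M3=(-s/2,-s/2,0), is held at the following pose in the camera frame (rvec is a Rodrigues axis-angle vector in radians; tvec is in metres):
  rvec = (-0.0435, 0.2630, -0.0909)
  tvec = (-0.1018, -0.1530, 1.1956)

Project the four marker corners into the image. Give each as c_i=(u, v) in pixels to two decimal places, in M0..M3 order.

c0=(217.82, 241.10) c1=(321.24, 226.87) c2=(311.78, 88.58) c3=(209.89, 109.36)

Intrinsics K: fx=565.1, fy=706.9, cx=312.0, cy=256.8
Marker side s = 0.231 m; corners in marker frame (Z=0):
  M0 = (-0.1155, +0.1155, 0)
  M1 = (+0.1155, +0.1155, 0)
  M2 = (+0.1155, -0.1155, 0)
  M3 = (-0.1155, -0.1155, 0)
rvec = (-0.0435, 0.2630, -0.0909), |rvec| = θ = 0.28165 rad = 16.137°
Rodrigues: sinθ=0.27794, 1−cosθ=0.03940; R = I + sinθ·[k]× + (1−cosθ)·[k]×²:
    [+0.96154 +0.08402 +0.26150]
    [-0.09539 +0.99496 +0.03105]
    [-0.25757 -0.05480 +0.96470]
t = (-0.1018, -0.1530, 1.1956) m
M0: Pc = R·M0+t = (-0.20315, -0.02707, +1.21902); u = 565.1·(-0.20315)/1.21902 + 312.0 = 217.8244, v = 706.9·(-0.02707)/1.21902 + 256.8 = 241.1049
M1: Pc = R·M1+t = (+0.01896, -0.04910, +1.15952); u = 565.1·(+0.01896)/1.15952 + 312.0 = 321.2413, v = 706.9·(-0.04910)/1.15952 + 256.8 = 226.8665
M2: Pc = R·M2+t = (-0.00045, -0.27893, +1.17218); u = 565.1·(-0.00045)/1.17218 + 312.0 = 311.7847, v = 706.9·(-0.27893)/1.17218 + 256.8 = 88.5846
M3: Pc = R·M3+t = (-0.22256, -0.25690, +1.23168); u = 565.1·(-0.22256)/1.23168 + 312.0 = 209.8875, v = 706.9·(-0.25690)/1.23168 + 256.8 = 109.3567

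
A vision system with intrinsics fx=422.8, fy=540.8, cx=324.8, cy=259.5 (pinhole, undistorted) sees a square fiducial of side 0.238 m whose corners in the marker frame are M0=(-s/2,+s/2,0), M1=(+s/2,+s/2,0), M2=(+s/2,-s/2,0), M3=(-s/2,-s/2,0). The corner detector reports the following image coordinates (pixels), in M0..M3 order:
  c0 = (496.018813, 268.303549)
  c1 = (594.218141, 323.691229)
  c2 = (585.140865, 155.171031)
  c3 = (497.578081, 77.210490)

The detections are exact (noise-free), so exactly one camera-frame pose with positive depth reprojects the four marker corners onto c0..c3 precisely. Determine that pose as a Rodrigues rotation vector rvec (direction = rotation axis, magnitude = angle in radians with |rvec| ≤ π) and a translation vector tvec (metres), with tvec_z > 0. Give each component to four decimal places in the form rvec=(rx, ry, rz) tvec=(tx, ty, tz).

Intrinsics K: fx=422.8, fy=540.8, cx=324.8, cy=259.5
Marker side s = 0.238 m; corners in marker frame (Z=0):
  M0 = (-0.1190, +0.1190, 0)
  M1 = (+0.1190, +0.1190, 0)
  M2 = (+0.1190, -0.1190, 0)
  M3 = (-0.1190, -0.1190, 0)
Detected image corners:
  c0 = (496.018813, 268.303549) px
  c1 = (594.218141, 323.691229) px
  c2 = (585.140865, 155.171031) px
  c3 = (497.578081, 77.210490) px
Planar DLT: solve 8×8 A·h = b for H (H[2,2]=1):
  H  [+778.21444 -259.44523 +547.08540]
  H  [+430.72052 +646.30248 +203.47905]
  H  [+0.71665 -0.51017 +1.00000]
B = K⁻¹H; ‖b₁‖=1.543604, ‖b₂‖=1.543604; λ = 2/(‖b₁‖+‖b₂‖) = 0.647835, sign → tz>0 ⇒ λ=+0.647835
r₁ = λ·B[:,0] = (+0.83576,+0.29319,+0.46427); r₂ = λ·B[:,1] = (-0.14364,+0.93281,-0.33051)
r₃ = r₁×r₂ = (-0.52998,+0.20954,+0.82171); SVD([r₁ r₂ r₃]) → R = UVᵀ:
  R  [+0.83576 -0.14364 -0.52998]
  R  [+0.29319 +0.93281 +0.20954]
  R  [+0.46427 -0.33051 +0.82171]
t = (+0.34060, -0.06711, +0.64783) m
tr R = 2.590282; θ = arccos((tr R − 1)/2) = 0.651556 rad = 37.331°
axis k = ((R−Rᵀ)₃₂, (R−Rᵀ)₁₃, (R−Rᵀ)₂₁) / (2 sinθ) = (-0.445269, -0.819767, +0.360164)
rvec = θ·k = (-0.290118, -0.534124, +0.234667)

rvec=(-0.2901, -0.5341, 0.2347) tvec=(0.3406, -0.0671, 0.6478)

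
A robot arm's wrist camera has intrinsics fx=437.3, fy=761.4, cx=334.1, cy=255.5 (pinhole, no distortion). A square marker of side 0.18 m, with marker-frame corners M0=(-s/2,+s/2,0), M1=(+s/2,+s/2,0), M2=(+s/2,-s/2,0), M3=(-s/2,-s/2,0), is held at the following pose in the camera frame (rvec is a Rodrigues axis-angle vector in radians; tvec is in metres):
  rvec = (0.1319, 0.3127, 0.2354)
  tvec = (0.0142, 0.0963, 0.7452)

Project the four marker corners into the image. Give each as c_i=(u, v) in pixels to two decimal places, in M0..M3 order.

Intrinsics K: fx=437.3, fy=761.4, cx=334.1, cy=255.5
Marker side s = 0.18 m; corners in marker frame (Z=0):
  M0 = (-0.0900, +0.0900, 0)
  M1 = (+0.0900, +0.0900, 0)
  M2 = (+0.0900, -0.0900, 0)
  M3 = (-0.0900, -0.0900, 0)
rvec = (0.1319, 0.3127, 0.2354), |rvec| = θ = 0.41303 rad = 23.665°
Rodrigues: sinθ=0.40138, 1−cosθ=0.08409; R = I + sinθ·[k]× + (1−cosθ)·[k]×²:
    [+0.92449 -0.20843 +0.31919]
    [+0.24910 +0.96411 -0.09190]
    [-0.28858 +0.16447 +0.94322]
t = (0.0142, 0.0963, 0.7452) m
M0: Pc = R·M0+t = (-0.08776, +0.16065, +0.78597); u = 437.3·(-0.08776)/0.78597 + 334.1 = 285.2706, v = 761.4·(+0.16065)/0.78597 + 255.5 = 411.1284
M1: Pc = R·M1+t = (+0.07864, +0.20549, +0.73403); u = 437.3·(+0.07864)/0.73403 + 334.1 = 380.9528, v = 761.4·(+0.20549)/0.73403 + 255.5 = 468.6506
M2: Pc = R·M2+t = (+0.11616, +0.03195, +0.70443); u = 437.3·(+0.11616)/0.70443 + 334.1 = 406.2125, v = 761.4·(+0.03195)/0.70443 + 255.5 = 290.0327
M3: Pc = R·M3+t = (-0.05024, -0.01289, +0.75637); u = 437.3·(-0.05024)/0.75637 + 334.1 = 305.0507, v = 761.4·(-0.01289)/0.75637 + 255.5 = 242.5259

c0=(285.27, 411.13) c1=(380.95, 468.65) c2=(406.21, 290.03) c3=(305.05, 242.53)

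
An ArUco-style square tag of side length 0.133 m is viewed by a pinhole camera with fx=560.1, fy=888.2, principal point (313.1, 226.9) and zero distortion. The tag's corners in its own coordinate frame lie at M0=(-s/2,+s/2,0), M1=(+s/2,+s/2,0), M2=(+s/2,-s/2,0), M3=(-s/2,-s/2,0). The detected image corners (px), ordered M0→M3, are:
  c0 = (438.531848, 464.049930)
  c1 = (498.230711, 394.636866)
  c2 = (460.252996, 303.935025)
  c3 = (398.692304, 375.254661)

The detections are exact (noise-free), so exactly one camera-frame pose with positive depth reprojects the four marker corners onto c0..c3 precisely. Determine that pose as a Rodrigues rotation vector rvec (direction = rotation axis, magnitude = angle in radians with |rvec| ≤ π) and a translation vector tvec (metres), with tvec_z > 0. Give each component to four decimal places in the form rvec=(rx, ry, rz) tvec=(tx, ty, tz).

rvec=(0.2097, -0.0830, -0.6236) tvec=(0.2407, 0.1764, 0.9903)

Intrinsics K: fx=560.1, fy=888.2, cx=313.1, cy=226.9
Marker side s = 0.133 m; corners in marker frame (Z=0):
  M0 = (-0.0665, +0.0665, 0)
  M1 = (+0.0665, +0.0665, 0)
  M2 = (+0.0665, -0.0665, 0)
  M3 = (-0.0665, -0.0665, 0)
Detected image corners:
  c0 = (438.531848, 464.049930) px
  c1 = (498.230711, 394.636866) px
  c2 = (460.252996, 303.935025) px
  c3 = (398.692304, 375.254661) px
Planar DLT: solve 8×8 A·h = b for H (H[2,2]=1):
  H  [+462.12117 +392.10915 +449.24247]
  H  [-523.51655 +760.08116 +385.09783]
  H  [+0.01417 +0.22179 +1.00000]
B = K⁻¹H; ‖b₁‖=1.009762, ‖b₂‖=1.009762; λ = 2/(‖b₁‖+‖b₂‖) = 0.990332, sign → tz>0 ⇒ λ=+0.990332
r₁ = λ·B[:,0] = (+0.80925,-0.58730,+0.01403); r₂ = λ·B[:,1] = (+0.57052,+0.79137,+0.21965)
r₃ = r₁×r₂ = (-0.14011,-0.16975,+0.97548); SVD([r₁ r₂ r₃]) → R = UVᵀ:
  R  [+0.80925 +0.57052 -0.14011]
  R  [-0.58730 +0.79137 -0.16975]
  R  [+0.01403 +0.21965 +0.97548]
t = (+0.24072, +0.17639, +0.99033) m
tr R = 2.576095; θ = arccos((tr R − 1)/2) = 0.663165 rad = 37.997°
axis k = ((R−Rᵀ)₃₂, (R−Rᵀ)₁₃, (R−Rᵀ)₂₁) / (2 sinθ) = (+0.316266, -0.125192, -0.940374)
rvec = θ·k = (+0.209737, -0.083023, -0.623623)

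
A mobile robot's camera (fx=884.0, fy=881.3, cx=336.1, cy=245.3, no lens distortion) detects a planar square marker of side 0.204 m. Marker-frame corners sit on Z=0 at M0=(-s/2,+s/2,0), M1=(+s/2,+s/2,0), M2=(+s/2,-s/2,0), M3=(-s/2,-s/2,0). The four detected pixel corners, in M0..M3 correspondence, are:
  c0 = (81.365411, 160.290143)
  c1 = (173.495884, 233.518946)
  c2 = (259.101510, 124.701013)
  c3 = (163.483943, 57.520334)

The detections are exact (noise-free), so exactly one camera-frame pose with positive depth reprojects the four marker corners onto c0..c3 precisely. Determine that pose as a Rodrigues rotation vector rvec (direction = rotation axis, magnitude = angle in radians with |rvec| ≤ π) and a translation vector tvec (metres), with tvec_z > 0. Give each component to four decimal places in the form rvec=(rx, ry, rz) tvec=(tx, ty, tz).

Intrinsics K: fx=884.0, fy=881.3, cx=336.1, cy=245.3
Marker side s = 0.204 m; corners in marker frame (Z=0):
  M0 = (-0.1020, +0.1020, 0)
  M1 = (+0.1020, +0.1020, 0)
  M2 = (+0.1020, -0.1020, 0)
  M3 = (-0.1020, -0.1020, 0)
Detected image corners:
  c0 = (81.365411, 160.290143) px
  c1 = (173.495884, 233.518946) px
  c2 = (259.101510, 124.701013) px
  c3 = (163.483943, 57.520334) px
Planar DLT: solve 8×8 A·h = b for H (H[2,2]=1):
  H  [+417.55863 -418.12712 +168.33946]
  H  [+307.81479 +512.04521 +142.87482]
  H  [-0.25180 -0.04286 +1.00000]
B = K⁻¹H; ‖b₁‖=0.749660, ‖b₂‖=0.749660; λ = 2/(‖b₁‖+‖b₂‖) = 1.333939, sign → tz>0 ⇒ λ=+1.333939
r₁ = λ·B[:,0] = (+0.75779,+0.55940,-0.33589); r₂ = λ·B[:,1] = (-0.60921,+0.79095,-0.05717)
r₃ = r₁×r₂ = (+0.23369,+0.24795,+0.94017); SVD([r₁ r₂ r₃]) → R = UVᵀ:
  R  [+0.75779 -0.60921 +0.23369]
  R  [+0.55940 +0.79095 +0.24795]
  R  [-0.33589 -0.05717 +0.94017]
t = (-0.25315, -0.15503, +1.33394) m
tr R = 2.488904; θ = arccos((tr R − 1)/2) = 0.731082 rad = 41.888°
axis k = ((R−Rᵀ)₃₂, (R−Rᵀ)₁₃, (R−Rᵀ)₂₁) / (2 sinθ) = (-0.228489, +0.426537, +0.875134)
rvec = θ·k = (-0.167044, +0.311834, +0.639795)

rvec=(-0.1670, 0.3118, 0.6398) tvec=(-0.2531, -0.1550, 1.3339)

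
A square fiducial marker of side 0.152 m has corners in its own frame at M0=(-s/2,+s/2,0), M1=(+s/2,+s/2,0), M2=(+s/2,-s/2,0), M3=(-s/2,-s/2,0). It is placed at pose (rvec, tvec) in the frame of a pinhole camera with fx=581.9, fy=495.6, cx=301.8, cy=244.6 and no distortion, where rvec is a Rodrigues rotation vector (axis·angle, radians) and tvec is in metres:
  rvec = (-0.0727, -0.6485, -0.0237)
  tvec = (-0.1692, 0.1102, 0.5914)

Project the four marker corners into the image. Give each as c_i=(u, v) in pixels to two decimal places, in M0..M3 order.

Intrinsics K: fx=581.9, fy=495.6, cx=301.8, cy=244.6
Marker side s = 0.152 m; corners in marker frame (Z=0):
  M0 = (-0.0760, +0.0760, 0)
  M1 = (+0.0760, +0.0760, 0)
  M2 = (+0.0760, -0.0760, 0)
  M3 = (-0.0760, -0.0760, 0)
rvec = (-0.0727, -0.6485, -0.0237), |rvec| = θ = 0.65299 rad = 37.414°
Rodrigues: sinθ=0.60757, 1−cosθ=0.20573; R = I + sinθ·[k]× + (1−cosθ)·[k]×²:
    [+0.79682 +0.04480 -0.60255]
    [+0.00070 +0.99718 +0.07506]
    [+0.60422 -0.06023 +0.79454]
t = (-0.1692, 0.1102, 0.5914) m
M0: Pc = R·M0+t = (-0.22635, +0.18593, +0.54090); u = 581.9·(-0.22635)/0.54090 + 301.8 = 58.2899, v = 495.6·(+0.18593)/0.54090 + 244.6 = 414.9603
M1: Pc = R·M1+t = (-0.10524, +0.18604, +0.63274); u = 581.9·(-0.10524)/0.63274 + 301.8 = 205.0191, v = 495.6·(+0.18604)/0.63274 + 244.6 = 390.3158
M2: Pc = R·M2+t = (-0.11205, +0.03447, +0.64190); u = 581.9·(-0.11205)/0.64190 + 301.8 = 200.2265, v = 495.6·(+0.03447)/0.64190 + 244.6 = 271.2117
M3: Pc = R·M3+t = (-0.23316, +0.03436, +0.55006); u = 581.9·(-0.23316)/0.55006 + 301.8 = 55.1390, v = 495.6·(+0.03436)/0.55006 + 244.6 = 275.5597

c0=(58.29, 414.96) c1=(205.02, 390.32) c2=(200.23, 271.21) c3=(55.14, 275.56)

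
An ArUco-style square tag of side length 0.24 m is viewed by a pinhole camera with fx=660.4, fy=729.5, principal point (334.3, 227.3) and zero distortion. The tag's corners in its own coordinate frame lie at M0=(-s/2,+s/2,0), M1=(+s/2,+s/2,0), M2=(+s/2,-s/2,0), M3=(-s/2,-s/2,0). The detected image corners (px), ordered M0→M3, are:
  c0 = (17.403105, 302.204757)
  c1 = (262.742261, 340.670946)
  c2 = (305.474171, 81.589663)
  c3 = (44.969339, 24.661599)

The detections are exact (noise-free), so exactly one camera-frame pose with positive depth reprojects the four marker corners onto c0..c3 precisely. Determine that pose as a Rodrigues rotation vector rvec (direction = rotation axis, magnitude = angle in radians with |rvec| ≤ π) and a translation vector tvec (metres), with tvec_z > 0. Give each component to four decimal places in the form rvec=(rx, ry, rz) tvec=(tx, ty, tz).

Intrinsics K: fx=660.4, fy=729.5, cx=334.3, cy=227.3
Marker side s = 0.24 m; corners in marker frame (Z=0):
  M0 = (-0.1200, +0.1200, 0)
  M1 = (+0.1200, +0.1200, 0)
  M2 = (+0.1200, -0.1200, 0)
  M3 = (-0.1200, -0.1200, 0)
Detected image corners:
  c0 = (17.403105, 302.204757) px
  c1 = (262.742261, 340.670946) px
  c2 = (305.474171, 81.589663) px
  c3 = (44.969339, 24.661599) px
Planar DLT: solve 8×8 A·h = b for H (H[2,2]=1):
  H  [+1090.04436 -102.78404 +160.63912]
  H  [+241.71466 +1169.82085 +192.50951]
  H  [+0.23644 +0.28270 +1.00000]
B = K⁻¹H; ‖b₁‖=1.570329, ‖b₂‖=1.570329; λ = 2/(‖b₁‖+‖b₂‖) = 0.636809, sign → tz>0 ⇒ λ=+0.636809
r₁ = λ·B[:,0] = (+0.97489,+0.16409,+0.15057); r₂ = λ·B[:,1] = (-0.19024,+0.96509,+0.18003)
r₃ = r₁×r₂ = (-0.11577,-0.20415,+0.97207); SVD([r₁ r₂ r₃]) → R = UVᵀ:
  R  [+0.97489 -0.19024 -0.11577]
  R  [+0.16409 +0.96509 -0.20415]
  R  [+0.15057 +0.18003 +0.97207]
t = (-0.16746, -0.03037, +0.63681) m
tr R = 2.912046; θ = arccos((tr R − 1)/2) = 0.297668 rad = 17.055°
axis k = ((R−Rᵀ)₃₂, (R−Rᵀ)₁₃, (R−Rᵀ)₂₁) / (2 sinθ) = (+0.654939, -0.454056, +0.604059)
rvec = θ·k = (+0.194954, -0.135158, +0.179809)

rvec=(0.1950, -0.1352, 0.1798) tvec=(-0.1675, -0.0304, 0.6368)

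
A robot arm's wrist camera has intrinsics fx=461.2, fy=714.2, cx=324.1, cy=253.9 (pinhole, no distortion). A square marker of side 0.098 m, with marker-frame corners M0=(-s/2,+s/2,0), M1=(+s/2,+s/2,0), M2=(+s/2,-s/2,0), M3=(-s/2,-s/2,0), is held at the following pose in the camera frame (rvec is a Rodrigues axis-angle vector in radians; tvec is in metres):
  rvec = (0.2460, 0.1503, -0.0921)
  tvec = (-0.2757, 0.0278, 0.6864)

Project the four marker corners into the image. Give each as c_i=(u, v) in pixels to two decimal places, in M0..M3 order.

Intrinsics K: fx=461.2, fy=714.2, cx=324.1, cy=253.9
Marker side s = 0.098 m; corners in marker frame (Z=0):
  M0 = (-0.0490, +0.0490, 0)
  M1 = (+0.0490, +0.0490, 0)
  M2 = (+0.0490, -0.0490, 0)
  M3 = (-0.0490, -0.0490, 0)
rvec = (0.2460, 0.1503, -0.0921), |rvec| = θ = 0.30264 rad = 17.340°
Rodrigues: sinθ=0.29804, 1−cosθ=0.04545; R = I + sinθ·[k]× + (1−cosθ)·[k]×²:
    [+0.98458 +0.10905 +0.13677]
    [-0.07235 +0.96576 -0.24913]
    [-0.15926 +0.23539 +0.95876]
t = (-0.2757, 0.0278, 0.6864) m
M0: Pc = R·M0+t = (-0.31860, +0.07867, +0.70574); u = 461.2·(-0.31860)/0.70574 + 324.1 = 115.8940, v = 714.2·(+0.07867)/0.70574 + 253.9 = 333.5110
M1: Pc = R·M1+t = (-0.22211, +0.07158, +0.69013); u = 461.2·(-0.22211)/0.69013 + 324.1 = 175.6670, v = 714.2·(+0.07158)/0.69013 + 253.9 = 327.9734
M2: Pc = R·M2+t = (-0.23280, -0.02307, +0.66706); u = 461.2·(-0.23280)/0.66706 + 324.1 = 163.1453, v = 714.2·(-0.02307)/0.66706 + 253.9 = 229.2022
M3: Pc = R·M3+t = (-0.32929, -0.01598, +0.68267); u = 461.2·(-0.32929)/0.68267 + 324.1 = 101.6387, v = 714.2·(-0.01598)/0.68267 + 253.9 = 237.1850

c0=(115.89, 333.51) c1=(175.67, 327.97) c2=(163.15, 229.20) c3=(101.64, 237.19)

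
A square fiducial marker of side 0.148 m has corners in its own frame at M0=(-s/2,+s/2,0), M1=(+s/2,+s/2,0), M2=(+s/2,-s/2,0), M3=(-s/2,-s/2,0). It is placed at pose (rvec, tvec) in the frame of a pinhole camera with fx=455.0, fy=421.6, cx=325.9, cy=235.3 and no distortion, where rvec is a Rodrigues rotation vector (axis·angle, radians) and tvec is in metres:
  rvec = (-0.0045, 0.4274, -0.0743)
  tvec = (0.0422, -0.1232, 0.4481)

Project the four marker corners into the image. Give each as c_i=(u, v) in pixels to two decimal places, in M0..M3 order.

c0=(307.13, 196.43) c1=(451.25, 179.76) c2=(438.95, 31.62) c3=(297.28, 67.08)

Intrinsics K: fx=455.0, fy=421.6, cx=325.9, cy=235.3
Marker side s = 0.148 m; corners in marker frame (Z=0):
  M0 = (-0.0740, +0.0740, 0)
  M1 = (+0.0740, +0.0740, 0)
  M2 = (+0.0740, -0.0740, 0)
  M3 = (-0.0740, -0.0740, 0)
rvec = (-0.0045, 0.4274, -0.0743), |rvec| = θ = 0.43383 rad = 24.857°
Rodrigues: sinθ=0.42035, 1−cosθ=0.09264; R = I + sinθ·[k]× + (1−cosθ)·[k]×²:
    [+0.90737 +0.07104 +0.41428]
    [-0.07294 +0.99727 -0.01127]
    [-0.41395 -0.01999 +0.91008]
t = (0.0422, -0.1232, 0.4481) m
M0: Pc = R·M0+t = (-0.01969, -0.04400, +0.47725); u = 455.0·(-0.01969)/0.47725 + 325.9 = 307.1299, v = 421.6·(-0.04400)/0.47725 + 235.3 = 196.4270
M1: Pc = R·M1+t = (+0.11460, -0.05480, +0.41599); u = 455.0·(+0.11460)/0.41599 + 325.9 = 451.2503, v = 421.6·(-0.05480)/0.41599 + 235.3 = 179.7615
M2: Pc = R·M2+t = (+0.10409, -0.20240, +0.41895); u = 455.0·(+0.10409)/0.41895 + 325.9 = 438.9457, v = 421.6·(-0.20240)/0.41895 + 235.3 = 31.6226
M3: Pc = R·M3+t = (-0.03020, -0.19160, +0.48021); u = 455.0·(-0.03020)/0.48021 + 325.9 = 297.2829, v = 421.6·(-0.19160)/0.48021 + 235.3 = 67.0849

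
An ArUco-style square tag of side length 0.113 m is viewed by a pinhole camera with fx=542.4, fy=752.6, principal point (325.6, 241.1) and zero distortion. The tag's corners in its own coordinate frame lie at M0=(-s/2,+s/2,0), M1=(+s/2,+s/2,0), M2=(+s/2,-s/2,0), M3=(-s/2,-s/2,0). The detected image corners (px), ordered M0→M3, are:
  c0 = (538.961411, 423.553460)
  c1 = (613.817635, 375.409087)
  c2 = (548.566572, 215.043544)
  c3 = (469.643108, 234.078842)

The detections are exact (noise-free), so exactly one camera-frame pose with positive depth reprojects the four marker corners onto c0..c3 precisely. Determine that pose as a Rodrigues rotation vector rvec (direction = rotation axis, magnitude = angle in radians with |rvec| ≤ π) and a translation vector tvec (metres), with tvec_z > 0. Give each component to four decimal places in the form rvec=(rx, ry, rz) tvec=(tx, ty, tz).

rvec=(-0.4305, -0.5997, -0.2654) tvec=(0.1791, 0.0391, 0.4442)

Intrinsics K: fx=542.4, fy=752.6, cx=325.6, cy=241.1
Marker side s = 0.113 m; corners in marker frame (Z=0):
  M0 = (-0.0565, +0.0565, 0)
  M1 = (+0.0565, +0.0565, 0)
  M2 = (+0.0565, -0.0565, 0)
  M3 = (-0.0565, -0.0565, 0)
Detected image corners:
  c0 = (538.961411, 423.553460) px
  c1 = (613.817635, 375.409087) px
  c2 = (548.566572, 215.043544) px
  c3 = (469.643108, 234.078842) px
Planar DLT: solve 8×8 A·h = b for H (H[2,2]=1):
  H  [+1407.23009 +212.77477 +544.31762]
  H  [+125.27223 +1319.02081 +307.28018]
  H  [+1.33778 -0.70255 +1.00000]
B = K⁻¹H; ‖b₁‖=2.251095, ‖b₂‖=2.251095; λ = 2/(‖b₁‖+‖b₂‖) = 0.444228, sign → tz>0 ⇒ λ=+0.444228
r₁ = λ·B[:,0] = (+0.79579,-0.11644,+0.59428); r₂ = λ·B[:,1] = (+0.36161,+0.87854,-0.31209)
r₃ = r₁×r₂ = (-0.48576,+0.46325,+0.74124); SVD([r₁ r₂ r₃]) → R = UVᵀ:
  R  [+0.79579 +0.36161 -0.48576]
  R  [-0.11644 +0.87854 +0.46325]
  R  [+0.59428 -0.31209 +0.74124]
t = (+0.17913, +0.03906, +0.44423) m
tr R = 2.415566; θ = arccos((tr R − 1)/2) = 0.784441 rad = 44.945°
axis k = ((R−Rᵀ)₃₂, (R−Rᵀ)₁₃, (R−Rᵀ)₂₁) / (2 sinθ) = (-0.548777, -0.764434, -0.338355)
rvec = θ·k = (-0.430483, -0.599654, -0.265419)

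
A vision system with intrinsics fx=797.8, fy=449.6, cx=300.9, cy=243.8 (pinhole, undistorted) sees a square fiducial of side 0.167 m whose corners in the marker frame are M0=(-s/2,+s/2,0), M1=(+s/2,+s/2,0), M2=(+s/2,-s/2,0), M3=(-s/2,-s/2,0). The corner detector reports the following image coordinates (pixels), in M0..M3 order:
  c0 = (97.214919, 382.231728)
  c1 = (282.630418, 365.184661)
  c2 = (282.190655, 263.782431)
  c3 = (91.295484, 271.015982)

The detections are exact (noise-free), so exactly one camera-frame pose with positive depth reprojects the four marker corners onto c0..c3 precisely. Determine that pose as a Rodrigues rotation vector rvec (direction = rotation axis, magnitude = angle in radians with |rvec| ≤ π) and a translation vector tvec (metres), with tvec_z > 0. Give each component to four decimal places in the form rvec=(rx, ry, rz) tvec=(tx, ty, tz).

Intrinsics K: fx=797.8, fy=449.6, cx=300.9, cy=243.8
Marker side s = 0.167 m; corners in marker frame (Z=0):
  M0 = (-0.0835, +0.0835, 0)
  M1 = (+0.0835, +0.0835, 0)
  M2 = (+0.0835, -0.0835, 0)
  M3 = (-0.0835, -0.0835, 0)
Detected image corners:
  c0 = (97.214919, 382.231728) px
  c1 = (282.630418, 365.184661) px
  c2 = (282.190655, 263.782431) px
  c3 = (91.295484, 271.015982) px
Planar DLT: solve 8×8 A·h = b for H (H[2,2]=1):
  H  [+1234.09916 +49.28078 +192.84473]
  H  [+110.11956 +687.98364 +320.99514]
  H  [+0.57157 +0.16473 +1.00000]
B = K⁻¹H; ‖b₁‖=1.450272, ‖b₂‖=1.450272; λ = 2/(‖b₁‖+‖b₂‖) = 0.689526, sign → tz>0 ⇒ λ=+0.689526
r₁ = λ·B[:,0] = (+0.91797,-0.04483,+0.39412); r₂ = λ·B[:,1] = (-0.00025,+0.99353,+0.11359)
r₃ = r₁×r₂ = (-0.39666,-0.10437,+0.91202); SVD([r₁ r₂ r₃]) → R = UVᵀ:
  R  [+0.91797 -0.00025 -0.39666]
  R  [-0.04483 +0.99353 -0.10437]
  R  [+0.39412 +0.11359 +0.91202]
t = (-0.09339, +0.11839, +0.68953) m
tr R = 2.823510; θ = arccos((tr R − 1)/2) = 0.423259 rad = 24.251°
axis k = ((R−Rᵀ)₃₂, (R−Rᵀ)₁₃, (R−Rᵀ)₂₁) / (2 sinθ) = (+0.265321, -0.962632, -0.054270)
rvec = θ·k = (+0.112299, -0.407443, -0.022970)

rvec=(0.1123, -0.4074, -0.0230) tvec=(-0.0934, 0.1184, 0.6895)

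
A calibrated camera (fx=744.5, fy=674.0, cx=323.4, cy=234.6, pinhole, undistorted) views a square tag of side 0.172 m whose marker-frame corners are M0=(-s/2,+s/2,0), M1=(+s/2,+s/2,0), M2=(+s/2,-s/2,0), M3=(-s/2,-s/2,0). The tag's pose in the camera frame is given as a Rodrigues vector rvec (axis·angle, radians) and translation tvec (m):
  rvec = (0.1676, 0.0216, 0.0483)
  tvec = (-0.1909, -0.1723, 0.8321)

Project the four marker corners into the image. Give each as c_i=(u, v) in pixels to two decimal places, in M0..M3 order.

Intrinsics K: fx=744.5, fy=674.0, cx=323.4, cy=234.6
Marker side s = 0.172 m; corners in marker frame (Z=0):
  M0 = (-0.0860, +0.0860, 0)
  M1 = (+0.0860, +0.0860, 0)
  M2 = (+0.0860, -0.0860, 0)
  M3 = (-0.0860, -0.0860, 0)
rvec = (0.1676, 0.0216, 0.0483), |rvec| = θ = 0.17575 rad = 10.070°
Rodrigues: sinθ=0.17485, 1−cosθ=0.01540; R = I + sinθ·[k]× + (1−cosθ)·[k]×²:
    [+0.99860 -0.04625 +0.02553]
    [+0.04986 +0.98483 -0.16622]
    [-0.01745 +0.16726 +0.98576]
t = (-0.1909, -0.1723, 0.8321) m
M0: Pc = R·M0+t = (-0.28076, -0.09189, +0.84799); u = 744.5·(-0.28076)/0.84799 + 323.4 = 76.9055, v = 674.0·(-0.09189)/0.84799 + 234.6 = 161.5615
M1: Pc = R·M1+t = (-0.10900, -0.08332, +0.84498); u = 744.5·(-0.10900)/0.84498 + 323.4 = 227.3644, v = 674.0·(-0.08332)/0.84498 + 234.6 = 168.1422
M2: Pc = R·M2+t = (-0.10104, -0.25271, +0.81621); u = 744.5·(-0.10104)/0.81621 + 323.4 = 231.2350, v = 674.0·(-0.25271)/0.81621 + 234.6 = 25.9235
M3: Pc = R·M3+t = (-0.27280, -0.26128, +0.81922); u = 744.5·(-0.27280)/0.81922 + 323.4 = 75.4782, v = 674.0·(-0.26128)/0.81922 + 234.6 = 19.6328

c0=(76.91, 161.56) c1=(227.36, 168.14) c2=(231.24, 25.92) c3=(75.48, 19.63)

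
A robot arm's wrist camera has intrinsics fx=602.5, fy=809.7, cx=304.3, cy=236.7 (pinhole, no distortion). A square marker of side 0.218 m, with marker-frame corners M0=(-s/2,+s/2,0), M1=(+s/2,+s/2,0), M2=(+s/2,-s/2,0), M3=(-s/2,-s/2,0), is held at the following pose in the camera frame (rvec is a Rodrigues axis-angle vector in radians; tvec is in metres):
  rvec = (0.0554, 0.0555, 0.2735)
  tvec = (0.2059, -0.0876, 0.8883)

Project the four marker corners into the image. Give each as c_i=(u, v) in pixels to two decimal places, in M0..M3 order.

c0=(352.40, 225.55) c1=(494.84, 279.25) c2=(538.00, 86.28) c3=(392.88, 34.01)

Intrinsics K: fx=602.5, fy=809.7, cx=304.3, cy=236.7
Marker side s = 0.218 m; corners in marker frame (Z=0):
  M0 = (-0.1090, +0.1090, 0)
  M1 = (+0.1090, +0.1090, 0)
  M2 = (+0.1090, -0.1090, 0)
  M3 = (-0.1090, -0.1090, 0)
rvec = (0.0554, 0.0555, 0.2735), |rvec| = θ = 0.28452 rad = 16.302°
Rodrigues: sinθ=0.28070, 1−cosθ=0.04020; R = I + sinθ·[k]× + (1−cosθ)·[k]×²:
    [+0.96132 -0.26830 +0.06228]
    [+0.27135 +0.96133 -0.04712]
    [-0.04723 +0.06219 +0.99695]
t = (0.2059, -0.0876, 0.8883) m
M0: Pc = R·M0+t = (+0.07187, -0.01239, +0.90023); u = 602.5·(+0.07187)/0.90023 + 304.3 = 352.4019, v = 809.7·(-0.01239)/0.90023 + 236.7 = 225.5534
M1: Pc = R·M1+t = (+0.28144, +0.04676, +0.88993); u = 602.5·(+0.28144)/0.88993 + 304.3 = 494.8398, v = 809.7·(+0.04676)/0.88993 + 236.7 = 279.2461
M2: Pc = R·M2+t = (+0.33993, -0.16281, +0.87637); u = 602.5·(+0.33993)/0.87637 + 304.3 = 537.9983, v = 809.7·(-0.16281)/0.87637 + 236.7 = 86.2789
M3: Pc = R·M3+t = (+0.13036, -0.22196, +0.88667); u = 602.5·(+0.13036)/0.88667 + 304.3 = 392.8812, v = 809.7·(-0.22196)/0.88667 + 236.7 = 34.0059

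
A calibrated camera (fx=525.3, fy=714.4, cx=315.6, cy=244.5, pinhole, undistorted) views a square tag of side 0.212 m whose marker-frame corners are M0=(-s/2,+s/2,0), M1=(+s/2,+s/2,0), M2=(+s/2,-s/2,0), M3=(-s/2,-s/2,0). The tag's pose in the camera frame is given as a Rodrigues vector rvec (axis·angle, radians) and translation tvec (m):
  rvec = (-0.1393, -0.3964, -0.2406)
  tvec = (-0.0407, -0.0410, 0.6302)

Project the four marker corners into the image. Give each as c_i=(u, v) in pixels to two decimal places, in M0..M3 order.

Intrinsics K: fx=525.3, fy=714.4, cx=315.6, cy=244.5
Marker side s = 0.212 m; corners in marker frame (Z=0):
  M0 = (-0.1060, +0.1060, 0)
  M1 = (+0.1060, +0.1060, 0)
  M2 = (+0.1060, -0.1060, 0)
  M3 = (-0.1060, -0.1060, 0)
rvec = (-0.1393, -0.3964, -0.2406), |rvec| = θ = 0.48418 rad = 27.741°
Rodrigues: sinθ=0.46548, 1−cosθ=0.11494; R = I + sinθ·[k]× + (1−cosθ)·[k]×²:
    [+0.89457 +0.25838 -0.36466]
    [-0.20424 +0.96210 +0.18068]
    [+0.39753 -0.08716 +0.91344]
t = (-0.0407, -0.0410, 0.6302) m
M0: Pc = R·M0+t = (-0.10814, +0.08263, +0.57882); u = 525.3·(-0.10814)/0.57882 + 315.6 = 217.4631, v = 714.4·(+0.08263)/0.57882 + 244.5 = 346.4865
M1: Pc = R·M1+t = (+0.08151, +0.03933, +0.66310); u = 525.3·(+0.08151)/0.66310 + 315.6 = 380.1740, v = 714.4·(+0.03933)/0.66310 + 244.5 = 286.8771
M2: Pc = R·M2+t = (+0.02674, -0.16463, +0.68158); u = 525.3·(+0.02674)/0.68158 + 315.6 = 336.2059, v = 714.4·(-0.16463)/0.68158 + 244.5 = 71.9398
M3: Pc = R·M3+t = (-0.16291, -0.12133, +0.59730); u = 525.3·(-0.16291)/0.59730 + 315.6 = 172.3248, v = 714.4·(-0.12133)/0.59730 + 244.5 = 99.3789

c0=(217.46, 346.49) c1=(380.17, 286.88) c2=(336.21, 71.94) c3=(172.32, 99.38)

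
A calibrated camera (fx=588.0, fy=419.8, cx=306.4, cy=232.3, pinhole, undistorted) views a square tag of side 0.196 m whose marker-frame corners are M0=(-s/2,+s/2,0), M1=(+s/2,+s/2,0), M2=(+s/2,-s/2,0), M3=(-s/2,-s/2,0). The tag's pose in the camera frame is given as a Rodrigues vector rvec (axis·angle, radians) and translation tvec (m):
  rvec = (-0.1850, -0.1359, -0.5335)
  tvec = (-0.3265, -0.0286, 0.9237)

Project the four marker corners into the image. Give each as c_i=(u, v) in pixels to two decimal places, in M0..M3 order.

Intrinsics K: fx=588.0, fy=419.8, cx=306.4, cy=232.3
Marker side s = 0.196 m; corners in marker frame (Z=0):
  M0 = (-0.0980, +0.0980, 0)
  M1 = (+0.0980, +0.0980, 0)
  M2 = (+0.0980, -0.0980, 0)
  M3 = (-0.0980, -0.0980, 0)
rvec = (-0.1850, -0.1359, -0.5335), |rvec| = θ = 0.58079 rad = 33.277°
Rodrigues: sinθ=0.54868, 1−cosθ=0.16397; R = I + sinθ·[k]× + (1−cosθ)·[k]×²:
    [+0.85267 +0.51623 -0.08041]
    [-0.49179 +0.84501 +0.21002]
    [+0.17636 -0.13953 +0.97439]
t = (-0.3265, -0.0286, 0.9237) m
M0: Pc = R·M0+t = (-0.35947, +0.10241, +0.89274); u = 588.0·(-0.35947)/0.89274 + 306.4 = 69.6365, v = 419.8·(+0.10241)/0.89274 + 232.3 = 280.4550
M1: Pc = R·M1+t = (-0.19235, +0.00602, +0.92731); u = 588.0·(-0.19235)/0.92731 + 306.4 = 184.4336, v = 419.8·(+0.00602)/0.92731 + 232.3 = 235.0233
M2: Pc = R·M2+t = (-0.29353, -0.15961, +0.95466); u = 588.0·(-0.29353)/0.95466 + 306.4 = 125.6073, v = 419.8·(-0.15961)/0.95466 + 232.3 = 162.1151
M3: Pc = R·M3+t = (-0.46065, -0.06322, +0.92009); u = 588.0·(-0.46065)/0.92009 + 306.4 = 12.0122, v = 419.8·(-0.06322)/0.92009 + 232.3 = 203.4573

c0=(69.64, 280.45) c1=(184.43, 235.02) c2=(125.61, 162.12) c3=(12.01, 203.46)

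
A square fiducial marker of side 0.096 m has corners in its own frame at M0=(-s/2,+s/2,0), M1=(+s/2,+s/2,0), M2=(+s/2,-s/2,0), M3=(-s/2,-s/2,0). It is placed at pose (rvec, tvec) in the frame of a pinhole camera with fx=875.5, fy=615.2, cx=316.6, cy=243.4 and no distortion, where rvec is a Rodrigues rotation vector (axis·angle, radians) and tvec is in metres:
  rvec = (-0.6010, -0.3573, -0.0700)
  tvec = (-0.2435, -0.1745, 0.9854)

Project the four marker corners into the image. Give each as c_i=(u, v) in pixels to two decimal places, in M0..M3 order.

c0=(56.18, 154.13) c1=(145.73, 159.53) c2=(140.68, 116.41) c3=(55.62, 109.84)

Intrinsics K: fx=875.5, fy=615.2, cx=316.6, cy=243.4
Marker side s = 0.096 m; corners in marker frame (Z=0):
  M0 = (-0.0480, +0.0480, 0)
  M1 = (+0.0480, +0.0480, 0)
  M2 = (+0.0480, -0.0480, 0)
  M3 = (-0.0480, -0.0480, 0)
rvec = (-0.6010, -0.3573, -0.0700), |rvec| = θ = 0.70268 rad = 40.261°
Rodrigues: sinθ=0.64627, 1−cosθ=0.23689; R = I + sinθ·[k]× + (1−cosθ)·[k]×²:
    [+0.93640 +0.16740 -0.30843]
    [+0.03864 +0.82436 +0.56475]
    [+0.34880 -0.54075 +0.76546]
t = (-0.2435, -0.1745, 0.9854) m
M0: Pc = R·M0+t = (-0.28041, -0.13679, +0.94270); u = 875.5·(-0.28041)/0.94270 + 316.6 = 56.1776, v = 615.2·(-0.13679)/0.94270 + 243.4 = 154.1347
M1: Pc = R·M1+t = (-0.19052, -0.13308, +0.97619); u = 875.5·(-0.19052)/0.97619 + 316.6 = 145.7330, v = 615.2·(-0.13308)/0.97619 + 243.4 = 159.5345
M2: Pc = R·M2+t = (-0.20659, -0.21221, +1.02810); u = 875.5·(-0.20659)/1.02810 + 316.6 = 140.6753, v = 615.2·(-0.21221)/1.02810 + 243.4 = 116.4138
M3: Pc = R·M3+t = (-0.29648, -0.21592, +0.99461); u = 875.5·(-0.29648)/0.99461 + 316.6 = 55.6238, v = 615.2·(-0.21592)/0.99461 + 243.4 = 109.8441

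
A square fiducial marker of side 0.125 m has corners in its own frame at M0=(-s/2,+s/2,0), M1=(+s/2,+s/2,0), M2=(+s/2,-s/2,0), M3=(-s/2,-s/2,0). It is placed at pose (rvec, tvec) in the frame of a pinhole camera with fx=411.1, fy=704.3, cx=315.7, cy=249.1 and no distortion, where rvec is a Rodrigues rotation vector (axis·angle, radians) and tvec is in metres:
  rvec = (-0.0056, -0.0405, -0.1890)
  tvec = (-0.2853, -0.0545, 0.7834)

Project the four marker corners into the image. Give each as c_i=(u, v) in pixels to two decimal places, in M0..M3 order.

Intrinsics K: fx=411.1, fy=704.3, cx=315.7, cy=249.1
Marker side s = 0.125 m; corners in marker frame (Z=0):
  M0 = (-0.0625, +0.0625, 0)
  M1 = (+0.0625, +0.0625, 0)
  M2 = (+0.0625, -0.0625, 0)
  M3 = (-0.0625, -0.0625, 0)
rvec = (-0.0056, -0.0405, -0.1890), |rvec| = θ = 0.19337 rad = 11.079°
Rodrigues: sinθ=0.19217, 1−cosθ=0.01864; R = I + sinθ·[k]× + (1−cosθ)·[k]×²:
    [+0.98138 +0.18794 -0.03972]
    [-0.18771 +0.98218 +0.00938]
    [+0.04078 -0.00175 +0.99917]
t = (-0.2853, -0.0545, 0.7834) m
M0: Pc = R·M0+t = (-0.33489, +0.01862, +0.78074); u = 411.1·(-0.33489)/0.78074 + 315.7 = 139.3636, v = 704.3·(+0.01862)/0.78074 + 249.1 = 265.8953
M1: Pc = R·M1+t = (-0.21222, -0.00485, +0.78584); u = 411.1·(-0.21222)/0.78584 + 315.7 = 204.6814, v = 704.3·(-0.00485)/0.78584 + 249.1 = 244.7571
M2: Pc = R·M2+t = (-0.23571, -0.12762, +0.78606); u = 411.1·(-0.23571)/0.78606 + 315.7 = 192.4261, v = 704.3·(-0.12762)/0.78606 + 249.1 = 134.7554
M3: Pc = R·M3+t = (-0.35838, -0.10415, +0.78096); u = 411.1·(-0.35838)/0.78096 + 315.7 = 127.0466, v = 704.3·(-0.10415)/0.78096 + 249.1 = 155.1698

c0=(139.36, 265.90) c1=(204.68, 244.76) c2=(192.43, 134.76) c3=(127.05, 155.17)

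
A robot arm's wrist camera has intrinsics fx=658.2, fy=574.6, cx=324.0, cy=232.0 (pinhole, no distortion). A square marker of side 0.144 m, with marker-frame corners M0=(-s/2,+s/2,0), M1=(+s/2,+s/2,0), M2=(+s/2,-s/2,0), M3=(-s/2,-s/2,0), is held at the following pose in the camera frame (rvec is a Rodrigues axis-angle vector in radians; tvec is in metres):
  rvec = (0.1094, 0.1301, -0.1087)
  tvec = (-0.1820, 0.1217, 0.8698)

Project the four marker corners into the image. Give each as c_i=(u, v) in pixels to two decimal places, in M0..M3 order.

c0=(142.40, 361.65) c1=(246.03, 354.94) c2=(231.91, 261.17) c3=(126.85, 270.09)

Intrinsics K: fx=658.2, fy=574.6, cx=324.0, cy=232.0
Marker side s = 0.144 m; corners in marker frame (Z=0):
  M0 = (-0.0720, +0.0720, 0)
  M1 = (+0.0720, +0.0720, 0)
  M2 = (+0.0720, -0.0720, 0)
  M3 = (-0.0720, -0.0720, 0)
rvec = (0.1094, 0.1301, -0.1087), |rvec| = θ = 0.20177 rad = 11.560°
Rodrigues: sinθ=0.20040, 1−cosθ=0.02029; R = I + sinθ·[k]× + (1−cosθ)·[k]×²:
    [+0.98568 +0.11506 +0.12329]
    [-0.10087 +0.98815 -0.11571]
    [-0.13514 +0.10161 +0.98560]
t = (-0.1820, 0.1217, 0.8698) m
M0: Pc = R·M0+t = (-0.24468, +0.20011, +0.88685); u = 658.2·(-0.24468)/0.88685 + 324.0 = 142.3998, v = 574.6·(+0.20011)/0.88685 + 232.0 = 361.6536
M1: Pc = R·M1+t = (-0.10275, +0.18558, +0.86739); u = 658.2·(-0.10275)/0.86739 + 324.0 = 246.0322, v = 574.6·(+0.18558)/0.86739 + 232.0 = 354.9401
M2: Pc = R·M2+t = (-0.11932, +0.04329, +0.85275); u = 658.2·(-0.11932)/0.85275 + 324.0 = 231.9062, v = 574.6·(+0.04329)/0.85275 + 232.0 = 261.1699
M3: Pc = R·M3+t = (-0.26125, +0.05782, +0.87221); u = 658.2·(-0.26125)/0.87221 + 324.0 = 126.8505, v = 574.6·(+0.05782)/0.87221 + 232.0 = 270.0883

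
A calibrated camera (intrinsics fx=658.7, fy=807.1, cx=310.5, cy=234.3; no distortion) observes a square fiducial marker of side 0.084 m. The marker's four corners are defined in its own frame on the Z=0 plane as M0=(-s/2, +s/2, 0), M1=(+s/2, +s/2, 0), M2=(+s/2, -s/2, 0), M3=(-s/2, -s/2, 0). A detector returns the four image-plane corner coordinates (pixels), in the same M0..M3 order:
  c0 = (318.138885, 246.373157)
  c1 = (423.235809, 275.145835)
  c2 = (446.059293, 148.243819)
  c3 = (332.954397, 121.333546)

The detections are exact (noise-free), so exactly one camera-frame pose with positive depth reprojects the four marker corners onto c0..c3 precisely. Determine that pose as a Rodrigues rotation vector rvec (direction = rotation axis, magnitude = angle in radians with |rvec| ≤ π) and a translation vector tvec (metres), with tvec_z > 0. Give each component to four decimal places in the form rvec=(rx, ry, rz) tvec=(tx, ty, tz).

rvec=(0.4010, 0.2202, 0.1762) tvec=(0.0517, -0.0213, 0.4975)

Intrinsics K: fx=658.7, fy=807.1, cx=310.5, cy=234.3
Marker side s = 0.084 m; corners in marker frame (Z=0):
  M0 = (-0.0420, +0.0420, 0)
  M1 = (+0.0420, +0.0420, 0)
  M2 = (+0.0420, -0.0420, 0)
  M3 = (-0.0420, -0.0420, 0)
Detected image corners:
  c0 = (318.138885, 246.373157) px
  c1 = (423.235809, 275.145835) px
  c2 = (446.059293, 148.243819) px
  c3 = (332.954397, 121.333546) px
Planar DLT: solve 8×8 A·h = b for H (H[2,2]=1):
  H  [+1162.04138 +85.48795 +378.96134]
  H  [+261.50122 +1660.17263 +199.71550]
  H  [-0.35557 +0.81247 +1.00000]
B = K⁻¹H; ‖b₁‖=2.010132, ‖b₂‖=2.010132; λ = 2/(‖b₁‖+‖b₂‖) = 0.497480, sign → tz>0 ⇒ λ=+0.497480
r₁ = λ·B[:,0] = (+0.96101,+0.21254,-0.17689); r₂ = λ·B[:,1] = (-0.12596,+0.90596,+0.40419)
r₃ = r₁×r₂ = (+0.24616,-0.36615,+0.89741); SVD([r₁ r₂ r₃]) → R = UVᵀ:
  R  [+0.96101 -0.12596 +0.24616]
  R  [+0.21254 +0.90596 -0.36615]
  R  [-0.17689 +0.40419 +0.89741]
t = (+0.05171, -0.02132, +0.49748) m
tr R = 2.764379; θ = arccos((tr R − 1)/2) = 0.490305 rad = 28.092°
axis k = ((R−Rᵀ)₃₂, (R−Rᵀ)₁₃, (R−Rᵀ)₂₁) / (2 sinθ) = (+0.817947, +0.449199, +0.359420)
rvec = θ·k = (+0.401043, +0.220244, +0.176225)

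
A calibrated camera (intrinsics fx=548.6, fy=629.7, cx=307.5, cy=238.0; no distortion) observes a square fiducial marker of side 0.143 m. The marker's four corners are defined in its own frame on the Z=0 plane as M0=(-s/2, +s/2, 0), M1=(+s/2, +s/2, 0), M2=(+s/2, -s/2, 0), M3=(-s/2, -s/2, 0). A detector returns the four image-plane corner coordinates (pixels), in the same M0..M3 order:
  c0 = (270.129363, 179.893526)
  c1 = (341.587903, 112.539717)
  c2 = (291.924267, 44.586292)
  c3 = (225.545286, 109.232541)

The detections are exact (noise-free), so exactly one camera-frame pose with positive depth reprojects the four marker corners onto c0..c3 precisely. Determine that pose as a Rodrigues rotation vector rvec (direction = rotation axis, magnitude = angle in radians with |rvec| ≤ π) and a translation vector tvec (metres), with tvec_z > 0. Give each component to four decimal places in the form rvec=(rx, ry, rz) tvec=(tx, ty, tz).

rvec=(-0.3313, 0.2396, -0.6426) tvec=(-0.0420, -0.1774, 0.8782)

Intrinsics K: fx=548.6, fy=629.7, cx=307.5, cy=238.0
Marker side s = 0.143 m; corners in marker frame (Z=0):
  M0 = (-0.0715, +0.0715, 0)
  M1 = (+0.0715, +0.0715, 0)
  M2 = (+0.0715, -0.0715, 0)
  M3 = (-0.0715, -0.0715, 0)
Detected image corners:
  c0 = (270.129363, 179.893526) px
  c1 = (341.587903, 112.539717) px
  c2 = (291.924267, 44.586292) px
  c3 = (225.545286, 109.232541) px
Planar DLT: solve 8×8 A·h = b for H (H[2,2]=1):
  H  [+444.20141 +209.31290 +281.25549]
  H  [-475.95527 +437.30866 +110.82026]
  H  [-0.13180 -0.42529 +1.00000]
B = K⁻¹H; ‖b₁‖=1.138665, ‖b₂‖=1.138665; λ = 2/(‖b₁‖+‖b₂‖) = 0.878221, sign → tz>0 ⇒ λ=+0.878221
r₁ = λ·B[:,0] = (+0.77598,-0.62005,-0.11575); r₂ = λ·B[:,1] = (+0.54443,+0.75107,-0.37350)
r₃ = r₁×r₂ = (+0.31852,+0.22681,+0.92038); SVD([r₁ r₂ r₃]) → R = UVᵀ:
  R  [+0.77598 +0.54443 +0.31852]
  R  [-0.62005 +0.75107 +0.22681]
  R  [-0.11575 -0.37350 +0.92038]
t = (-0.04201, -0.17737, +0.87822) m
tr R = 2.447424; θ = arccos((tr R − 1)/2) = 0.761630 rad = 43.638°
axis k = ((R−Rᵀ)₃₂, (R−Rᵀ)₁₃, (R−Rᵀ)₂₁) / (2 sinθ) = (-0.434937, +0.314647, -0.843699)
rvec = θ·k = (-0.331261, +0.239645, -0.642586)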